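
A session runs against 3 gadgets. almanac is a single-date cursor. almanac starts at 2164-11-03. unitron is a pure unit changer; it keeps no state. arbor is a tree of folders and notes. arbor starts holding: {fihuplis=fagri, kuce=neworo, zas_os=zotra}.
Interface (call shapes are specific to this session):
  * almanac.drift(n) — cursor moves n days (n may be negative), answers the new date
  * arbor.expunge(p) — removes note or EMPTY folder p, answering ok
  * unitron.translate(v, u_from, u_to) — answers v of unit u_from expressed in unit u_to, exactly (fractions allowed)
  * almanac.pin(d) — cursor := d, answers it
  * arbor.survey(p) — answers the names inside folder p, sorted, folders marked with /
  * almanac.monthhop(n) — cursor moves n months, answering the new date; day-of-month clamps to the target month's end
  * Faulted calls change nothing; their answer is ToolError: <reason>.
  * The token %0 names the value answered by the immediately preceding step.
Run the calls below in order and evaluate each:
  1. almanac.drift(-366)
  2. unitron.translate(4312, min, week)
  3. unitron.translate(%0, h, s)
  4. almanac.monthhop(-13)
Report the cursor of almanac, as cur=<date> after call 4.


Answer: cur=2162-10-03

Derivation:
I use drift on n='-366', giving 2163-11-03.
Next I call translate on v='4312', u_from='min', u_to='week', and get 77/180.
I use translate on v='%0', u_from='h', u_to='s', — result: 1540.
I use monthhop on n='-13', and see 2162-10-03.


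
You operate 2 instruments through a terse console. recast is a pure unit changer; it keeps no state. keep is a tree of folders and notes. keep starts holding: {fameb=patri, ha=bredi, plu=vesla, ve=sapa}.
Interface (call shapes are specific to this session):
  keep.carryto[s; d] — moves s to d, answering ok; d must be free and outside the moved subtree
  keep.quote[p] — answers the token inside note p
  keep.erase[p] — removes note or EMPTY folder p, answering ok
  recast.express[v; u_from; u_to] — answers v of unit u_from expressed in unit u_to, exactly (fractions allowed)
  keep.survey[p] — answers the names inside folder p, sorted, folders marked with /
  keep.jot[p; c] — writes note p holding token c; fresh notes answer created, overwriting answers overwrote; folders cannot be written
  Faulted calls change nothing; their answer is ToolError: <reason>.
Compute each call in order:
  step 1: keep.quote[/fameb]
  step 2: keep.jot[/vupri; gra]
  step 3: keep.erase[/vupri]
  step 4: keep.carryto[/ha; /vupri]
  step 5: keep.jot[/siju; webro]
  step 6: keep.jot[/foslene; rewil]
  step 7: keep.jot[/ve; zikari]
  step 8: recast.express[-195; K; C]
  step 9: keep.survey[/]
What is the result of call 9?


Using keep.quote with p: /fameb, yielding patri.
I run keep.jot with p: /vupri, c: gra: created.
I use keep.erase with p: /vupri, → ok.
Next I call keep.carryto with s: /ha, d: /vupri, which returns ok.
Calling keep.jot with p: /siju, c: webro, and observe created.
I use keep.jot with p: /foslene, c: rewil, and get created.
I call keep.jot with p: /ve, c: zikari, → overwrote.
I call recast.express with v: -195, u_from: K, u_to: C, and get -9363/20.
I run keep.survey with p: /, giving [fameb, foslene, plu, siju, ve, vupri].

Answer: [fameb, foslene, plu, siju, ve, vupri]


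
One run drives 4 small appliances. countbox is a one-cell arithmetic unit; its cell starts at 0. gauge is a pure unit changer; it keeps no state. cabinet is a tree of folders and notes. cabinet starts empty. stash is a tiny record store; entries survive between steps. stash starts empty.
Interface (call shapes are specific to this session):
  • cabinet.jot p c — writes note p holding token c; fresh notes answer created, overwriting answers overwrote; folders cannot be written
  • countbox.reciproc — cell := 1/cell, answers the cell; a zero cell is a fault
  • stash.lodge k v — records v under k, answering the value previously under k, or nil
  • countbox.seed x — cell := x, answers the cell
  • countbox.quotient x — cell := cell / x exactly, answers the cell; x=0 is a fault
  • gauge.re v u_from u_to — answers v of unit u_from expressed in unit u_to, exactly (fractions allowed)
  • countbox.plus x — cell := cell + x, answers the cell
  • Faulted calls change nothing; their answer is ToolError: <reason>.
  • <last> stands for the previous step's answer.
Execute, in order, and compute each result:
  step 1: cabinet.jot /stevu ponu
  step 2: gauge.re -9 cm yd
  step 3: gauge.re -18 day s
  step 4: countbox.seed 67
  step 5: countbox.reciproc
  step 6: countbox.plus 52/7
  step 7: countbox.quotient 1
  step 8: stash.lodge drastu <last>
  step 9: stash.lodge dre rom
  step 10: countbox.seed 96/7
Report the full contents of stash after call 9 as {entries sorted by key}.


Answer: {drastu=3491/469, dre=rom}

Derivation:
Now I run cabinet.jot on /stevu, ponu, and observe created.
Next I call gauge.re on -9, cm, yd, — result: -25/254.
I invoke gauge.re on -18, day, s, yielding -1555200.
Using countbox.seed on 67, yielding 67.
I invoke countbox.reciproc(): 1/67.
Using countbox.plus on 52/7, yielding 3491/469.
I run countbox.quotient on 1, and observe 3491/469.
Then stash.lodge on drastu, <last>, and observe nil.
I call stash.lodge on dre, rom: nil.
I try countbox.seed on 96/7, and observe 96/7.


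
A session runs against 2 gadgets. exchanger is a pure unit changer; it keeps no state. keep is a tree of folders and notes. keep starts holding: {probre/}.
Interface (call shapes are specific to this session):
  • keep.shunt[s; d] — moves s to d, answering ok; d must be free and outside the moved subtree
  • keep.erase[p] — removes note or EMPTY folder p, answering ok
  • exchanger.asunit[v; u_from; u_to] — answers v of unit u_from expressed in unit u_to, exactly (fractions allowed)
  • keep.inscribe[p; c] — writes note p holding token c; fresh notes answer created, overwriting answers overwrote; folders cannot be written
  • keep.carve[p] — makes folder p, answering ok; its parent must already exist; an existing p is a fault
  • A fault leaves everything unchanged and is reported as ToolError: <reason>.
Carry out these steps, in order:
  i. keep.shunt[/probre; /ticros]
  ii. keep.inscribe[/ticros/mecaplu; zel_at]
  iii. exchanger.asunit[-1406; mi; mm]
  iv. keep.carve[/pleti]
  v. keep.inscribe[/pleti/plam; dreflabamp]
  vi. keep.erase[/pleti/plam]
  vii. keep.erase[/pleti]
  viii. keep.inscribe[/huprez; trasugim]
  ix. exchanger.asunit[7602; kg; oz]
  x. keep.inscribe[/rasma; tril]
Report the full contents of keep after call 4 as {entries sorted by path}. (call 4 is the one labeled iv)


I call shunt(s='/probre', d='/ticros'), giving ok.
Now I run inscribe(p='/ticros/mecaplu', c='zel_at'), → created.
Using asunit(v='-1406', u_from='mi', u_to='mm'): -2262737664.
I try carve(p='/pleti'), — result: ok.
I use inscribe(p='/pleti/plam', c='dreflabamp'), yielding created.
Invoking erase(p='/pleti/plam'), and get ok.
Invoking erase(p='/pleti'), which returns ok.
Using inscribe(p='/huprez', c='trasugim'), and get created.
I use asunit(v='7602', u_from='kg', u_to='oz'), giving 1737600000000/6479891.
Using inscribe(p='/rasma', c='tril'), which returns created.

Answer: {pleti/, ticros/, ticros/mecaplu=zel_at}


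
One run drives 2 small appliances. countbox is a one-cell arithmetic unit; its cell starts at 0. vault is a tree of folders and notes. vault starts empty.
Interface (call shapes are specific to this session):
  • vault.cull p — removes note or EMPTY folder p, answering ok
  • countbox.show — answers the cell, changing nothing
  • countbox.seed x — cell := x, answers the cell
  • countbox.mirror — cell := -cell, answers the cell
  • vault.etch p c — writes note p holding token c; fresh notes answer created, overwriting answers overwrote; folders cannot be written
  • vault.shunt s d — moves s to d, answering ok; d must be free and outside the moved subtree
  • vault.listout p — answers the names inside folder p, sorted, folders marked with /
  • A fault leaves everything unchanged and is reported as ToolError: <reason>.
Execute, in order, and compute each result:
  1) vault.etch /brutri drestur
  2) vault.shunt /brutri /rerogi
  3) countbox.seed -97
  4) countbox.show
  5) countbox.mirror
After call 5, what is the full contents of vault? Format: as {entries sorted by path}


[in] vault.etch p='/brutri' c='drestur'
  created
[in] vault.shunt s='/brutri' d='/rerogi'
  ok
[in] countbox.seed x='-97'
  -97
[in] countbox.show
  -97
[in] countbox.mirror
  97

Answer: {rerogi=drestur}


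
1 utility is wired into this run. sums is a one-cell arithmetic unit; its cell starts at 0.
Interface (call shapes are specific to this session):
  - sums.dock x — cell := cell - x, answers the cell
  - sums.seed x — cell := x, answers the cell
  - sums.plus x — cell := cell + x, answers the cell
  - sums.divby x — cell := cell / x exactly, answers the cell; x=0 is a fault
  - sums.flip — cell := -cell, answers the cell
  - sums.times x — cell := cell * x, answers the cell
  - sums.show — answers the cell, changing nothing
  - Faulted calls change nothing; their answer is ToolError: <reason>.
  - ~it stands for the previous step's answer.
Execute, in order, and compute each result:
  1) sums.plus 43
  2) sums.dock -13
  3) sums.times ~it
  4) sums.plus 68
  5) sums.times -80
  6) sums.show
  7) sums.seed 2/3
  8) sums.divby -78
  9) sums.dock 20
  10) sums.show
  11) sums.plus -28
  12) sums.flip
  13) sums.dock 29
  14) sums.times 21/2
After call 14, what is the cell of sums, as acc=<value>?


Answer: acc=7784/39

Derivation:
Using plus passing x=43, giving 43.
Invoking dock passing x=-13, and see 56.
Then times passing x=~it, which returns 3136.
I call plus passing x=68, yielding 3204.
Next I call times passing x=-80, and see -256320.
I invoke show, yielding -256320.
I try seed passing x=2/3, and see 2/3.
I call divby passing x=-78, and get -1/117.
I try dock passing x=20, and observe -2341/117.
Next I call show(), → -2341/117.
Next I call plus passing x=-28, which returns -5617/117.
Calling flip(), — result: 5617/117.
I try dock passing x=29: 2224/117.
I call times passing x=21/2, — result: 7784/39.


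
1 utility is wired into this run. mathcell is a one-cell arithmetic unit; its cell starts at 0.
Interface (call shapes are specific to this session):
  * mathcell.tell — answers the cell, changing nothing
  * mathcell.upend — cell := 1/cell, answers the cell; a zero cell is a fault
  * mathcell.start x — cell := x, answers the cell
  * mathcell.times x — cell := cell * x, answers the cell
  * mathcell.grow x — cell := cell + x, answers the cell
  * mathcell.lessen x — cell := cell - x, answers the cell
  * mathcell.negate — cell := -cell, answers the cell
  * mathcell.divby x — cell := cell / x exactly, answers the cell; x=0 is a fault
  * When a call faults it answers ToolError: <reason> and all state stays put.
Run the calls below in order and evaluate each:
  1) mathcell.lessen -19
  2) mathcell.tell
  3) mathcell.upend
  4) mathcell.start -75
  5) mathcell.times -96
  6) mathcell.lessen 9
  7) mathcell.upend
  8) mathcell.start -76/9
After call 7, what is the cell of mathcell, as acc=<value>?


·→ lessen(x→-19)
·← 19
·→ tell()
·← 19
·→ upend()
·← 1/19
·→ start(x→-75)
·← -75
·→ times(x→-96)
·← 7200
·→ lessen(x→9)
·← 7191
·→ upend()
·← 1/7191
·→ start(x→-76/9)
·← -76/9

Answer: acc=1/7191


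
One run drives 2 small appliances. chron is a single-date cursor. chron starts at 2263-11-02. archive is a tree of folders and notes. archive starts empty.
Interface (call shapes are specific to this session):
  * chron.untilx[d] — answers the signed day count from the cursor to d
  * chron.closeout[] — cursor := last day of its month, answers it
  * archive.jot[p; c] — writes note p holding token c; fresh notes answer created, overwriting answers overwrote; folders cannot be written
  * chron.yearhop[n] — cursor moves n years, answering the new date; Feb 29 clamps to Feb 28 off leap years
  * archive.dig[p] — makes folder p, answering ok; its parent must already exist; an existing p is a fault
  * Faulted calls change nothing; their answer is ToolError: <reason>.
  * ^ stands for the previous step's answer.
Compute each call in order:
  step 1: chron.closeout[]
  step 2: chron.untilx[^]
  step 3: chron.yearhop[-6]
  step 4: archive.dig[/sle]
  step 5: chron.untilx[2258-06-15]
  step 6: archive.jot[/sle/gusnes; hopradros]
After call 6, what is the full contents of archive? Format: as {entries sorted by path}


>>> closeout
  2263-11-30
>>> untilx ^
  0
>>> yearhop -6
  2257-11-30
>>> dig /sle
  ok
>>> untilx 2258-06-15
  197
>>> jot /sle/gusnes hopradros
  created

Answer: {sle/, sle/gusnes=hopradros}


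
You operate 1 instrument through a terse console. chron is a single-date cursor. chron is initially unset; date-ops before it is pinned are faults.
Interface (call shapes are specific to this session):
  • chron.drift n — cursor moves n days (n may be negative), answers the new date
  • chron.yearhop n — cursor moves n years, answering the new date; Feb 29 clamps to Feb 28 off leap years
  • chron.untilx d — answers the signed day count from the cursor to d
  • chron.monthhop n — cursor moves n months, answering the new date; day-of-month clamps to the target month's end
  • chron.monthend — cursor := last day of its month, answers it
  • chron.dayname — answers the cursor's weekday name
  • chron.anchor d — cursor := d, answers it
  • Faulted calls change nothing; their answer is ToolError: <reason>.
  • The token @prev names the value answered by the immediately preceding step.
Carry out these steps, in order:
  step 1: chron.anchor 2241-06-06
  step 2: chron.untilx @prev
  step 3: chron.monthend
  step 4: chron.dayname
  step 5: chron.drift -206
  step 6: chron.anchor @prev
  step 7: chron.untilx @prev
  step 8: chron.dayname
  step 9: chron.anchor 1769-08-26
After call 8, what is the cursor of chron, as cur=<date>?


[in] anchor 2241-06-06
  2241-06-06
[in] untilx @prev
  0
[in] monthend
  2241-06-30
[in] dayname
  Wednesday
[in] drift -206
  2240-12-06
[in] anchor @prev
  2240-12-06
[in] untilx @prev
  0
[in] dayname
  Sunday
[in] anchor 1769-08-26
  1769-08-26

Answer: cur=2240-12-06


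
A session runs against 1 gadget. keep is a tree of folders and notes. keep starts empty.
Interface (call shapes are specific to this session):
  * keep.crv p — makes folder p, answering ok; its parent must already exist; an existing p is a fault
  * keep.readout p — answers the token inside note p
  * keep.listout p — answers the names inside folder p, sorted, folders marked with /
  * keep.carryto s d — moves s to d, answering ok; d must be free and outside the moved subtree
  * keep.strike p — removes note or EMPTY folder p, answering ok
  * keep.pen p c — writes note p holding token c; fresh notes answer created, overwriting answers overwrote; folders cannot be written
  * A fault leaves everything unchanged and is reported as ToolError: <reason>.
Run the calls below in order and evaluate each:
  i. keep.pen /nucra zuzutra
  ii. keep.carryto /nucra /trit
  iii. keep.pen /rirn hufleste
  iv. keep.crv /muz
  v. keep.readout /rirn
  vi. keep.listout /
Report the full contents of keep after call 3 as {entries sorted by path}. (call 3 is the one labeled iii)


Calling pen using p=/nucra, c=zuzutra, → created.
I try carryto using s=/nucra, d=/trit, and observe ok.
I use pen using p=/rirn, c=hufleste, giving created.
Next I call crv using p=/muz, → ok.
Calling readout using p=/rirn, and observe hufleste.
Next I call listout using p=/, and observe [muz/, rirn, trit].

Answer: {rirn=hufleste, trit=zuzutra}


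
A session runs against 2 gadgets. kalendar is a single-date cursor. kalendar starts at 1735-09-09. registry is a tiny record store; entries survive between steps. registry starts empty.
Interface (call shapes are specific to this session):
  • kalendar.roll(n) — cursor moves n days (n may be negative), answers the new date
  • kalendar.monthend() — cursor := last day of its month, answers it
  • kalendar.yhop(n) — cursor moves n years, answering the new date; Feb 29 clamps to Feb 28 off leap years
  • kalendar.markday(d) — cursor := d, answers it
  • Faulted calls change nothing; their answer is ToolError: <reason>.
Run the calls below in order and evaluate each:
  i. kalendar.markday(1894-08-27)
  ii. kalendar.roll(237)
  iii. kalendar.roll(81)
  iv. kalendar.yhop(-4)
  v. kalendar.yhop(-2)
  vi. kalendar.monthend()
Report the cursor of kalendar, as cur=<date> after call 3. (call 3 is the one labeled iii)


;; 1. kalendar.markday(d='1894-08-27') == 1894-08-27
;; 2. kalendar.roll(n='237') == 1895-04-21
;; 3. kalendar.roll(n='81') == 1895-07-11
;; 4. kalendar.yhop(n='-4') == 1891-07-11
;; 5. kalendar.yhop(n='-2') == 1889-07-11
;; 6. kalendar.monthend() == 1889-07-31

Answer: cur=1895-07-11


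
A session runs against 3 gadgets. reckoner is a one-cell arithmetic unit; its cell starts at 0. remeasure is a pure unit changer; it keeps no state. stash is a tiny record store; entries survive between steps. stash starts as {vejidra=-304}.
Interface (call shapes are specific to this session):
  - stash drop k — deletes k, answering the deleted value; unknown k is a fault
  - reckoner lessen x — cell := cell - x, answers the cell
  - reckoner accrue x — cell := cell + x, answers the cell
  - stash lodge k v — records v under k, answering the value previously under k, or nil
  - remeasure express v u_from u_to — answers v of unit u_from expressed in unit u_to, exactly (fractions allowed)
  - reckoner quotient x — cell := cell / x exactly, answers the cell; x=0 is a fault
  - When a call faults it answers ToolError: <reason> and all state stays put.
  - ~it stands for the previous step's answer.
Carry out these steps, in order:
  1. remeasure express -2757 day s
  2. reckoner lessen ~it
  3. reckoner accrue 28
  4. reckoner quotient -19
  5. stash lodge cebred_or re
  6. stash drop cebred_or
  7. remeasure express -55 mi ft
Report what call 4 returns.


Answer: -238204828/19

Derivation:
;; remeasure express(v: -2757, u_from: day, u_to: s) -> -238204800
;; reckoner lessen(x: ~it) -> 238204800
;; reckoner accrue(x: 28) -> 238204828
;; reckoner quotient(x: -19) -> -238204828/19
;; stash lodge(k: cebred_or, v: re) -> nil
;; stash drop(k: cebred_or) -> re
;; remeasure express(v: -55, u_from: mi, u_to: ft) -> -290400


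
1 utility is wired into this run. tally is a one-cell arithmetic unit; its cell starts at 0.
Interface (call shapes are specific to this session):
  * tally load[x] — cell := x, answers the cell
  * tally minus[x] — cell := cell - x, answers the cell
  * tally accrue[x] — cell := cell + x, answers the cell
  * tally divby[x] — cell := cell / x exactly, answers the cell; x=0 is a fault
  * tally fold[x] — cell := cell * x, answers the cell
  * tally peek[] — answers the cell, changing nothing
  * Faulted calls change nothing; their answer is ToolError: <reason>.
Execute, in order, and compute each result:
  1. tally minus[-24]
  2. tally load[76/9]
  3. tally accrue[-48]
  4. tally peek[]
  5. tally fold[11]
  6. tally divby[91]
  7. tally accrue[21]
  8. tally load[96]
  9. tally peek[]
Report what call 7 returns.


Answer: 13283/819

Derivation:
I try tally minus with x=-24, and see 24.
Calling tally load with x=76/9, → 76/9.
Calling tally accrue with x=-48, — result: -356/9.
I invoke tally peek(), which returns -356/9.
I call tally fold with x=11: -3916/9.
I use tally divby with x=91, giving -3916/819.
I use tally accrue with x=21, and observe 13283/819.
I invoke tally load with x=96, which returns 96.
I use tally peek(), and observe 96.


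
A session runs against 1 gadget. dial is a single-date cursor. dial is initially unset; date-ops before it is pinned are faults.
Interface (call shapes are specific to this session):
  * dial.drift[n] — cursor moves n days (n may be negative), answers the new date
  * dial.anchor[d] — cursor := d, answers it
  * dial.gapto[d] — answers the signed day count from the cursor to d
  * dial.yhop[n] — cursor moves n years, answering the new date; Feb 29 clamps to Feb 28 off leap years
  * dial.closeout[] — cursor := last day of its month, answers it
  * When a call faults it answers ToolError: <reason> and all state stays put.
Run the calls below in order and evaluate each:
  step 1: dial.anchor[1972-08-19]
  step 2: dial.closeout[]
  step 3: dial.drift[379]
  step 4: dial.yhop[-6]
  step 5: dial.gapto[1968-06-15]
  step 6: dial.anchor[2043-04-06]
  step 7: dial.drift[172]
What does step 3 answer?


Answer: 1973-09-14

Derivation:
Then dial.anchor using d→1972-08-19, — result: 1972-08-19.
I run dial.closeout(), → 1972-08-31.
I call dial.drift using n→379, which returns 1973-09-14.
I run dial.yhop using n→-6, giving 1967-09-14.
I use dial.gapto using d→1968-06-15, yielding 275.
Now I run dial.anchor using d→2043-04-06, and get 2043-04-06.
Using dial.drift using n→172, and see 2043-09-25.


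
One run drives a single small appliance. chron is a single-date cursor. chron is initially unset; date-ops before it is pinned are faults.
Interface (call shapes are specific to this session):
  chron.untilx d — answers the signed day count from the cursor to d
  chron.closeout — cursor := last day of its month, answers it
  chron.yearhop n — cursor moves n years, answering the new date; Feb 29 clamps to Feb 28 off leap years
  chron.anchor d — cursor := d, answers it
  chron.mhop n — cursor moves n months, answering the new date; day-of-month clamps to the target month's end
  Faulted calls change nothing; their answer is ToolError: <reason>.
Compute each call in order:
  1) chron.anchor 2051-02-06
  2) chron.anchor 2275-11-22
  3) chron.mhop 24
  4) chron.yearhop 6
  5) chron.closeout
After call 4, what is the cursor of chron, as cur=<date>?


% anchor d=2051-02-06
= 2051-02-06
% anchor d=2275-11-22
= 2275-11-22
% mhop n=24
= 2277-11-22
% yearhop n=6
= 2283-11-22
% closeout
= 2283-11-30

Answer: cur=2283-11-22


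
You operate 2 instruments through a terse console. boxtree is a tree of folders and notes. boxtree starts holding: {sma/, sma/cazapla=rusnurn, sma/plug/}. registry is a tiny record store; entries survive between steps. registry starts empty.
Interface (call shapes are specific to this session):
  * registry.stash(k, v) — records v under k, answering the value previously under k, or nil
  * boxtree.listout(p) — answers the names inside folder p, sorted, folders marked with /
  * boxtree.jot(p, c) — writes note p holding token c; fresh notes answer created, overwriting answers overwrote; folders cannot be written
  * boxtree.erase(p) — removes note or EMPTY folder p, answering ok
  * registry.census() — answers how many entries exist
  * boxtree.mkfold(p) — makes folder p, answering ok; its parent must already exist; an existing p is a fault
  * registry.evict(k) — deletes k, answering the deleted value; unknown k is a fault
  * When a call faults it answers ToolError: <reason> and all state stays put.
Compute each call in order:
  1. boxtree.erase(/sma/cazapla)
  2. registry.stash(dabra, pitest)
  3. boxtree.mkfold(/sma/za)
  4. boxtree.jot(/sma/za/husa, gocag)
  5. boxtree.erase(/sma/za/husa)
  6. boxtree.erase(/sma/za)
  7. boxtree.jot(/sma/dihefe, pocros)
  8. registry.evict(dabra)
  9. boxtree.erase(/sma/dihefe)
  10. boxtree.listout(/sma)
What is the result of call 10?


[in] boxtree.erase p='/sma/cazapla'
:: ok
[in] registry.stash k='dabra' v='pitest'
:: nil
[in] boxtree.mkfold p='/sma/za'
:: ok
[in] boxtree.jot p='/sma/za/husa' c='gocag'
:: created
[in] boxtree.erase p='/sma/za/husa'
:: ok
[in] boxtree.erase p='/sma/za'
:: ok
[in] boxtree.jot p='/sma/dihefe' c='pocros'
:: created
[in] registry.evict k='dabra'
:: pitest
[in] boxtree.erase p='/sma/dihefe'
:: ok
[in] boxtree.listout p='/sma'
:: [plug/]

Answer: [plug/]


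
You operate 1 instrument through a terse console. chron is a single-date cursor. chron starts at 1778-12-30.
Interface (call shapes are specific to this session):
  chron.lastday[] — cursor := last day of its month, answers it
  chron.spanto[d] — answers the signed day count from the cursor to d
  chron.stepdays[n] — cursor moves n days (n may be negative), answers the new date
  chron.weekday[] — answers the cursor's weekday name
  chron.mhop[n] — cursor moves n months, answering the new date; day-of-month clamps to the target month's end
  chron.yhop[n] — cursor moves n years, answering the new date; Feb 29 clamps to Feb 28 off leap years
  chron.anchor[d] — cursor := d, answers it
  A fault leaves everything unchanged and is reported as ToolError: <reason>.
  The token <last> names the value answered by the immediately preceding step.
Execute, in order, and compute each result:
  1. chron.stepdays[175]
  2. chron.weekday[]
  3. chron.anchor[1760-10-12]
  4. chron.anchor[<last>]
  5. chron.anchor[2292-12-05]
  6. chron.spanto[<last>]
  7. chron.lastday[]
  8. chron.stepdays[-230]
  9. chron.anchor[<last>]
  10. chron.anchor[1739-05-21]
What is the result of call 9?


I use stepdays on n→175, and see 1779-06-23.
I invoke weekday, which returns Wednesday.
Using anchor on d→1760-10-12, giving 1760-10-12.
Then anchor on d→<last>, yielding 1760-10-12.
I try anchor on d→2292-12-05, yielding 2292-12-05.
Then spanto on d→<last>, and get 0.
Now I run lastday, yielding 2292-12-31.
Then stepdays on n→-230, giving 2292-05-15.
I use anchor on d→<last>, and get 2292-05-15.
I use anchor on d→1739-05-21, → 1739-05-21.

Answer: 2292-05-15


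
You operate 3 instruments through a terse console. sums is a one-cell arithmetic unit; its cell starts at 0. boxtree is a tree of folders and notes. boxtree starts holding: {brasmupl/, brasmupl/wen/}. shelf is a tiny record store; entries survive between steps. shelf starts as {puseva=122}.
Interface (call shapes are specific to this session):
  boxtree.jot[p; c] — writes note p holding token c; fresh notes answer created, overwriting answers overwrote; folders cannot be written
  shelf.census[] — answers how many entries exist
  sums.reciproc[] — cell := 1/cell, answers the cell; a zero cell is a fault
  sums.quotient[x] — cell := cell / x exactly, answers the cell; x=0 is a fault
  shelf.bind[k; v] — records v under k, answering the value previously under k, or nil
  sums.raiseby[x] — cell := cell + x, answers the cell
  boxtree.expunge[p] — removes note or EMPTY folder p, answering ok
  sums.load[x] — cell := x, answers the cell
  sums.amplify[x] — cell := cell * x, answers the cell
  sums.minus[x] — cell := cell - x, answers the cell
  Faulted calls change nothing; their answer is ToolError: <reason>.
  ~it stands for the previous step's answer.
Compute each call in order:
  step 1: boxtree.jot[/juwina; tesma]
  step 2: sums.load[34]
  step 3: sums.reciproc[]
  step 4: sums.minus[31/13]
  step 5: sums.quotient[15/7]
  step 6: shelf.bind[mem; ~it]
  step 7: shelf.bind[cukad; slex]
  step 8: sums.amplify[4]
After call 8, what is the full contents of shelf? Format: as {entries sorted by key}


// jot(p: /juwina, c: tesma) -> created
// load(x: 34) -> 34
// reciproc() -> 1/34
// minus(x: 31/13) -> -1041/442
// quotient(x: 15/7) -> -2429/2210
// bind(k: mem, v: ~it) -> nil
// bind(k: cukad, v: slex) -> nil
// amplify(x: 4) -> -4858/1105

Answer: {cukad=slex, mem=-2429/2210, puseva=122}


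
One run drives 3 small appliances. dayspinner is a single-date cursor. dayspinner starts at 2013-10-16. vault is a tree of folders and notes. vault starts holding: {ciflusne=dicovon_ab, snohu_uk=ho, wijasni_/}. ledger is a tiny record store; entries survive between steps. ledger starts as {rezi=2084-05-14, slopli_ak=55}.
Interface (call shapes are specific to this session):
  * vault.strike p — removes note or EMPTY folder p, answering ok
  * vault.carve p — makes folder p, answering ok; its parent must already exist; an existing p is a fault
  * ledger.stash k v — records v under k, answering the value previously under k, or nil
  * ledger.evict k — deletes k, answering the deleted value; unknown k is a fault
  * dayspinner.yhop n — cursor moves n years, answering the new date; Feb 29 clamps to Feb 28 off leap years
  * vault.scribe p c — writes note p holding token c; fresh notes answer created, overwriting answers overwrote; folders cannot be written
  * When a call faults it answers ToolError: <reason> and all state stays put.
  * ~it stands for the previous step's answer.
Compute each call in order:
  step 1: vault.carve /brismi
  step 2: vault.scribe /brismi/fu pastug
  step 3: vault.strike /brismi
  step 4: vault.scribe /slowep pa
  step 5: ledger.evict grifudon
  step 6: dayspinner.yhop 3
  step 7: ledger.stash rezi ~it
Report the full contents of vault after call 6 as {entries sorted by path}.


Answer: {brismi/, brismi/fu=pastug, ciflusne=dicovon_ab, slowep=pa, snohu_uk=ho, wijasni_/}

Derivation:
Now I run vault.carve with p=/brismi, which returns ok.
Invoking vault.scribe with p=/brismi/fu, c=pastug, and observe created.
I use vault.strike with p=/brismi, yielding ToolError: not empty.
Calling vault.scribe with p=/slowep, c=pa, and get created.
I call ledger.evict with k=grifudon, and see ToolError: no such key grifudon.
Calling dayspinner.yhop with n=3, giving 2016-10-16.
Invoking ledger.stash with k=rezi, v=~it: 2084-05-14.


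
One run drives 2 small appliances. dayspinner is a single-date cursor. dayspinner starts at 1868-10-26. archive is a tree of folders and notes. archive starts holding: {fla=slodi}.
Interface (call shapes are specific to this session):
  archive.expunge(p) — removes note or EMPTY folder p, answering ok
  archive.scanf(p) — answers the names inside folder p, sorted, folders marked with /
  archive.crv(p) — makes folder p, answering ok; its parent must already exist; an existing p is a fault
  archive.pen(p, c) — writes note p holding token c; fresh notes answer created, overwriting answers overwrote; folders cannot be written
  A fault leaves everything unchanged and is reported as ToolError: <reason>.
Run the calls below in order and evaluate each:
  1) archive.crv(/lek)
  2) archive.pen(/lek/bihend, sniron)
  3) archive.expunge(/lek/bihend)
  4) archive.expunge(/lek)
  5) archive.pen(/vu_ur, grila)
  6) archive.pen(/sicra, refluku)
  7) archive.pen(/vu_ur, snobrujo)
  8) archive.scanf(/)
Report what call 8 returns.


>>> crv /lek
:: ok
>>> pen /lek/bihend sniron
:: created
>>> expunge /lek/bihend
:: ok
>>> expunge /lek
:: ok
>>> pen /vu_ur grila
:: created
>>> pen /sicra refluku
:: created
>>> pen /vu_ur snobrujo
:: overwrote
>>> scanf /
:: [fla, sicra, vu_ur]

Answer: [fla, sicra, vu_ur]


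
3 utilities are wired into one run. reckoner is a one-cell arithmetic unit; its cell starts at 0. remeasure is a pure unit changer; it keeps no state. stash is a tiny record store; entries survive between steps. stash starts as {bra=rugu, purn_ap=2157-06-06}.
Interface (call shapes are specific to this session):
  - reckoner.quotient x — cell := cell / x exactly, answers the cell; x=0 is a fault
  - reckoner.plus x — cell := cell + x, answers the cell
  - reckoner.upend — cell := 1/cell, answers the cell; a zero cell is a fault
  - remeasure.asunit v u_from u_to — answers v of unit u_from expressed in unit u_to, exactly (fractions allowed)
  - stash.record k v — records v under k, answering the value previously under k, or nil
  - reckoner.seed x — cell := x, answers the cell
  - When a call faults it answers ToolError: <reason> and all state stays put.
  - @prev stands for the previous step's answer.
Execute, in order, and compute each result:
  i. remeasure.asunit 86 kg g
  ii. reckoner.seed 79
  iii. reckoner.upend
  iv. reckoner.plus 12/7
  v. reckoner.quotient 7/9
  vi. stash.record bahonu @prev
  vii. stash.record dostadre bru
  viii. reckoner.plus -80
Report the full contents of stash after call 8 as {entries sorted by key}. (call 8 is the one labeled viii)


Step: remeasure.asunit[v: 86; u_from: kg; u_to: g]
Result: 86000
Step: reckoner.seed[x: 79]
Result: 79
Step: reckoner.upend[]
Result: 1/79
Step: reckoner.plus[x: 12/7]
Result: 955/553
Step: reckoner.quotient[x: 7/9]
Result: 8595/3871
Step: stash.record[k: bahonu; v: @prev]
Result: nil
Step: stash.record[k: dostadre; v: bru]
Result: nil
Step: reckoner.plus[x: -80]
Result: -301085/3871

Answer: {bahonu=8595/3871, bra=rugu, dostadre=bru, purn_ap=2157-06-06}


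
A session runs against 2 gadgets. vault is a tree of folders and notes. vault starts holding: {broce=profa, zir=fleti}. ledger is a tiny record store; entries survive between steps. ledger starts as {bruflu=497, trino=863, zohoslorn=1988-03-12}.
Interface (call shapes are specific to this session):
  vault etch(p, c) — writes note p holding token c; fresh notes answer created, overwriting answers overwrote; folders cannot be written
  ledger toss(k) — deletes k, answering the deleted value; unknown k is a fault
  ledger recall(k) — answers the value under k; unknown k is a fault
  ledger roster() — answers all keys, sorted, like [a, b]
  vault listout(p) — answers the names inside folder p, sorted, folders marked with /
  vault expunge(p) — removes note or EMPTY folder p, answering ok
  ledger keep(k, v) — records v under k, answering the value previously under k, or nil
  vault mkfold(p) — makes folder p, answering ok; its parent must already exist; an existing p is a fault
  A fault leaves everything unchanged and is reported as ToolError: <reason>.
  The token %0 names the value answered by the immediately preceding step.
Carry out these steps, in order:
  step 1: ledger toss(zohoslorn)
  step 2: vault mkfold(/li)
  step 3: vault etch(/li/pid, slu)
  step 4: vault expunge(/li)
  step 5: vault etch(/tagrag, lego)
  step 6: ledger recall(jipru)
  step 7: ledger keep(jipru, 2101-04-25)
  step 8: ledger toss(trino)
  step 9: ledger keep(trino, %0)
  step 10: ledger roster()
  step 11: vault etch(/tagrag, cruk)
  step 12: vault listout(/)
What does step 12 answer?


Answer: [broce, li/, tagrag, zir]

Derivation:
CALL ledger toss[k='zohoslorn']
RET  1988-03-12
CALL vault mkfold[p='/li']
RET  ok
CALL vault etch[p='/li/pid'; c='slu']
RET  created
CALL vault expunge[p='/li']
RET  ToolError: not empty
CALL vault etch[p='/tagrag'; c='lego']
RET  created
CALL ledger recall[k='jipru']
RET  ToolError: no such key jipru
CALL ledger keep[k='jipru'; v='2101-04-25']
RET  nil
CALL ledger toss[k='trino']
RET  863
CALL ledger keep[k='trino'; v='%0']
RET  nil
CALL ledger roster[]
RET  [bruflu, jipru, trino]
CALL vault etch[p='/tagrag'; c='cruk']
RET  overwrote
CALL vault listout[p='/']
RET  [broce, li/, tagrag, zir]


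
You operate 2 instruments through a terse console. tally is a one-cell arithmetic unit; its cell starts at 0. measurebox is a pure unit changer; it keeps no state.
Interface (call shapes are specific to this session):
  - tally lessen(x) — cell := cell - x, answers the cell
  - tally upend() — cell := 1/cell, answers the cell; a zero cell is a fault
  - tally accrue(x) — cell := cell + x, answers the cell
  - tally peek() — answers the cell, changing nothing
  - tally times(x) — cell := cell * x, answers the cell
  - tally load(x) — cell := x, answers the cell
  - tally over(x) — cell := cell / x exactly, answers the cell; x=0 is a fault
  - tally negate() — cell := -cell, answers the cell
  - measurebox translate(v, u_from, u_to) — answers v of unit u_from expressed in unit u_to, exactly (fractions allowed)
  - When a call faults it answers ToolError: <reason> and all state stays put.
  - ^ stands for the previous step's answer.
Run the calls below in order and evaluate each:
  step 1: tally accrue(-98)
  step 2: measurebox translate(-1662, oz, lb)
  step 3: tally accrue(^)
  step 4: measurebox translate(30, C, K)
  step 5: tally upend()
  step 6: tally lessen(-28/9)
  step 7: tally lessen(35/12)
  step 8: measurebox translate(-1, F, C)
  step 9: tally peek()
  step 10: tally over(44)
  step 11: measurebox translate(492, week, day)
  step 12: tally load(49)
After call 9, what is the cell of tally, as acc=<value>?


Answer: acc=11017/58140

Derivation:
-- tally accrue(-98) ~> -98
-- measurebox translate(-1662, oz, lb) ~> -831/8
-- tally accrue(^) ~> -1615/8
-- measurebox translate(30, C, K) ~> 6063/20
-- tally upend() ~> -8/1615
-- tally lessen(-28/9) ~> 45148/14535
-- tally lessen(35/12) ~> 11017/58140
-- measurebox translate(-1, F, C) ~> -55/3
-- tally peek() ~> 11017/58140
-- tally over(44) ~> 11017/2558160
-- measurebox translate(492, week, day) ~> 3444
-- tally load(49) ~> 49


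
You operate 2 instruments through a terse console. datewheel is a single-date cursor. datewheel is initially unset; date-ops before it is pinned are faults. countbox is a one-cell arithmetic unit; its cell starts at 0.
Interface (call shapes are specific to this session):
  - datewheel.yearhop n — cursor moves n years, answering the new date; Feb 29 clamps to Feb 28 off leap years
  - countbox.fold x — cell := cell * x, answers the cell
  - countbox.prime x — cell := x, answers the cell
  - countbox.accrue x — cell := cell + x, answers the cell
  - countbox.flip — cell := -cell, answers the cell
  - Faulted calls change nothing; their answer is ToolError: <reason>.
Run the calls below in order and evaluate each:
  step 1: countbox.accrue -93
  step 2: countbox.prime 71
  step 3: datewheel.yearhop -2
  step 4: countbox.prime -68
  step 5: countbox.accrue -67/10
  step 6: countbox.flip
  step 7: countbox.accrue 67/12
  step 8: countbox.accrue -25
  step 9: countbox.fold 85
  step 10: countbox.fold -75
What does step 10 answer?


# countbox.accrue(x: -93) -> -93
# countbox.prime(x: 71) -> 71
# datewheel.yearhop(n: -2) -> ToolError: no date set
# countbox.prime(x: -68) -> -68
# countbox.accrue(x: -67/10) -> -747/10
# countbox.flip() -> 747/10
# countbox.accrue(x: 67/12) -> 4817/60
# countbox.accrue(x: -25) -> 3317/60
# countbox.fold(x: 85) -> 56389/12
# countbox.fold(x: -75) -> -1409725/4

Answer: -1409725/4


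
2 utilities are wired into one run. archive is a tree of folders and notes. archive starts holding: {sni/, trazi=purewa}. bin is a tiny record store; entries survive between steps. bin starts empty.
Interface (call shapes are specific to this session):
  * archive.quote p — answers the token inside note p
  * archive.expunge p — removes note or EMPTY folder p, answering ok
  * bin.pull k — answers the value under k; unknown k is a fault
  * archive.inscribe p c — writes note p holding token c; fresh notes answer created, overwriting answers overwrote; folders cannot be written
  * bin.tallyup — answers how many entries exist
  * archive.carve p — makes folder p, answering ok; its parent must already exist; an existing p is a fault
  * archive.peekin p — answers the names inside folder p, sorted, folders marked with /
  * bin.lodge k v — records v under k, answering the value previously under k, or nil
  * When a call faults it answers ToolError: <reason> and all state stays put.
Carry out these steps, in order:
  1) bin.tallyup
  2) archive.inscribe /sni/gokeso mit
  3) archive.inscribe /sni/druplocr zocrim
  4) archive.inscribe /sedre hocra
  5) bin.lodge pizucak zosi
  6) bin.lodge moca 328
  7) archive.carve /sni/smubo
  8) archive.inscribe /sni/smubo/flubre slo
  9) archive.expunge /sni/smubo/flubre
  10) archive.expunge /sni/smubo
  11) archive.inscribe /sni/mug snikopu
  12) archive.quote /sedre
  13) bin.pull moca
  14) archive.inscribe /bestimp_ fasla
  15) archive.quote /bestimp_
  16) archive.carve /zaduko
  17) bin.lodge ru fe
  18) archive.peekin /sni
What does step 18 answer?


Act: tallyup[]
Obs: 0
Act: inscribe[p→/sni/gokeso; c→mit]
Obs: created
Act: inscribe[p→/sni/druplocr; c→zocrim]
Obs: created
Act: inscribe[p→/sedre; c→hocra]
Obs: created
Act: lodge[k→pizucak; v→zosi]
Obs: nil
Act: lodge[k→moca; v→328]
Obs: nil
Act: carve[p→/sni/smubo]
Obs: ok
Act: inscribe[p→/sni/smubo/flubre; c→slo]
Obs: created
Act: expunge[p→/sni/smubo/flubre]
Obs: ok
Act: expunge[p→/sni/smubo]
Obs: ok
Act: inscribe[p→/sni/mug; c→snikopu]
Obs: created
Act: quote[p→/sedre]
Obs: hocra
Act: pull[k→moca]
Obs: 328
Act: inscribe[p→/bestimp_; c→fasla]
Obs: created
Act: quote[p→/bestimp_]
Obs: fasla
Act: carve[p→/zaduko]
Obs: ok
Act: lodge[k→ru; v→fe]
Obs: nil
Act: peekin[p→/sni]
Obs: [druplocr, gokeso, mug]

Answer: [druplocr, gokeso, mug]
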